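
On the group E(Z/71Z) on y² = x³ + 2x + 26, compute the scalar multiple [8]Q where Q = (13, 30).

(67, 66)

Double-and-add on 8 = (1000)₂. Start with Q = (13, 30) for the leading 1-bit.
double: tangent at (13, 30): λ = (3·13² + 2)/(2·30) ≡ 12/60. 60⁻¹ ≡ 58 (mod 71) since 60·58 = 3480 ≡ 1, so λ ≡ 12·58 ≡ 57.
  x = λ² - 13 - 13 = 3249 - 26 ≡ 28; y = λ·(13 - 28) - 30 ≡ 38. → (28, 38)
double: tangent at (28, 38): λ = (3·28² + 2)/(2·38) ≡ 11/5. 5⁻¹ ≡ 57 (mod 71) since 5·57 = 285 ≡ 1, so λ ≡ 11·57 ≡ 59.
  x = λ² - 28 - 28 = 3481 - 56 ≡ 17; y = λ·(28 - 17) - 38 ≡ 43. → (17, 43)
double: tangent at (17, 43): λ = (3·17² + 2)/(2·43) ≡ 17/15. 15⁻¹ ≡ 19 (mod 71), so λ ≡ 17·19 ≡ 39.
  x = λ² - 17 - 17 = 1521 - 34 ≡ 67; y = λ·(17 - 67) - 43 ≡ 66. → (67, 66)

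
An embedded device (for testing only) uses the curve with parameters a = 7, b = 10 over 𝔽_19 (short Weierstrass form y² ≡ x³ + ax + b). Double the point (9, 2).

tangent at (9, 2): λ = (3·9² + 7)/(2·2) ≡ 3/4. 4⁻¹ ≡ 5 (mod 19), so λ ≡ 3·5 ≡ 15.
  x = λ² - 9 - 9 = 225 - 18 ≡ 17; y = λ·(9 - 17) - 2 ≡ 11. → (17, 11)

(17, 11)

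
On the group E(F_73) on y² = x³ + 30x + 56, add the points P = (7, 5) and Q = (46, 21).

(7, 5) + (46, 21). λ = (21 - 5)/(46 - 7) ≡ 16/39 mod 73. 39⁻¹ ≡ 15 (mod 73), so λ ≡ 21.
  x = λ² - 7 - 46 = 441 - 53 ≡ 23; y = λ·(7 - 23) - 5 ≡ 24. → (23, 24)

(23, 24)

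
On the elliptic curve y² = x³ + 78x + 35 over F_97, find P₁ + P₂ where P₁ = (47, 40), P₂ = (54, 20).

(47, 40) + (54, 20). λ = (20 - 40)/(54 - 47) ≡ 77/7 mod 97. 7⁻¹ ≡ 14 (mod 97), so λ ≡ 11.
  x = λ² - 47 - 54 = 121 - 101 ≡ 20; y = λ·(47 - 20) - 40 ≡ 63. → (20, 63)

(20, 63)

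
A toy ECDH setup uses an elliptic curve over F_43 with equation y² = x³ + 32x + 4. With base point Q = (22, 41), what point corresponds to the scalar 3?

(16, 22)

Repeated addition: build up to 3Q.
2Q: tangent at (22, 41): λ = (3·22² + 32)/(2·41) ≡ 22/39. 39⁻¹ ≡ 32 (mod 43), so λ ≡ 22·32 ≡ 16.
  x = λ² - 22 - 22 = 256 - 44 ≡ 40; y = λ·(22 - 40) - 41 ≡ 15. → (40, 15)
3Q: (40, 15) + (22, 41). λ = (41 - 15)/(22 - 40) ≡ 26/25 mod 43. 25⁻¹ ≡ 31 (mod 43), so λ ≡ 32.
  x = λ² - 40 - 22 = 1024 - 62 ≡ 16; y = λ·(40 - 16) - 15 ≡ 22. → (16, 22)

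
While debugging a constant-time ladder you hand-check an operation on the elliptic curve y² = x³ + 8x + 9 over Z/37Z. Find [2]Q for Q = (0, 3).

(10, 33)

tangent at (0, 3): λ = (3·0² + 8)/(2·3) ≡ 8/6. 6⁻¹ ≡ 31 (mod 37), so λ ≡ 8·31 ≡ 26.
  x = λ² - 0 - 0 = 676 - 0 ≡ 10; y = λ·(0 - 10) - 3 ≡ 33. → (10, 33)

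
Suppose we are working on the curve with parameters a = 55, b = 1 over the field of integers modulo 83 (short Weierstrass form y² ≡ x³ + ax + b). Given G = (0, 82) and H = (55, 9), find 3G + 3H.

First 3G:
Repeated addition: build up to 3G.
2G: tangent at (0, 82): λ = (3·0² + 55)/(2·82) ≡ 55/81. 81⁻¹ ≡ 41 (mod 83), so λ ≡ 55·41 ≡ 14.
  x = λ² - 0 - 0 = 196 - 0 ≡ 30; y = λ·(0 - 30) - 82 ≡ 79. → (30, 79)
3G: (30, 79) + (0, 82). λ = (82 - 79)/(0 - 30) ≡ 3/53 mod 83. 53⁻¹ ≡ 47 (mod 83), so λ ≡ 58.
  x = λ² - 30 - 0 = 3364 - 30 ≡ 14; y = λ·(30 - 14) - 79 ≡ 19. → (14, 19)
3G = (14, 19).
Next 3H:
Repeated addition: build up to 3H.
2H: tangent at (55, 9): λ = (3·55² + 55)/(2·9) ≡ 0/18. 18⁻¹ ≡ 60 (mod 83) since 18·60 = 1080 ≡ 1, so λ ≡ 0·60 ≡ 0.
  x = λ² - 55 - 55 = 0 - 110 ≡ 56; y = λ·(55 - 56) - 9 ≡ 74. → (56, 74)
3H: (56, 74) + (55, 9). λ = (9 - 74)/(55 - 56) ≡ 18/82 mod 83. 82⁻¹ ≡ 82 (mod 83), so λ ≡ 65.
  x = λ² - 56 - 55 = 4225 - 111 ≡ 47; y = λ·(56 - 47) - 74 ≡ 13. → (47, 13)
3H = (47, 13).
Finally 3G + 3H:
(14, 19) + (47, 13). λ = (13 - 19)/(47 - 14) ≡ 77/33 mod 83. 33⁻¹ ≡ 78 (mod 83) since 33·78 = 2574 ≡ 1, so λ ≡ 30.
  x = λ² - 14 - 47 = 900 - 61 ≡ 9; y = λ·(14 - 9) - 19 ≡ 48. → (9, 48)

(9, 48)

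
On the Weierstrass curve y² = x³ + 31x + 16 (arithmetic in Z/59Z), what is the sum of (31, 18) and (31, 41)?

The two points share x = 31 and their y-coordinates satisfy 18 + 41 ≡ 0 (mod 59), so they are inverses. Their sum is 𝒪.

O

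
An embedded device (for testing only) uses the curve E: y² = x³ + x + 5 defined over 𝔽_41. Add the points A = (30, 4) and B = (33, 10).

(30, 4) + (33, 10). λ = (10 - 4)/(33 - 30) ≡ 6/3 mod 41. 3⁻¹ ≡ 14 (mod 41) since 3·14 = 42 ≡ 1, so λ ≡ 2.
  x = λ² - 30 - 33 = 4 - 63 ≡ 23; y = λ·(30 - 23) - 4 ≡ 10. → (23, 10)

(23, 10)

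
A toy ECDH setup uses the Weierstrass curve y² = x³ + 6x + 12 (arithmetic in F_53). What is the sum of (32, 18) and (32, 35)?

O

The two points share x = 32 and their y-coordinates satisfy 18 + 35 ≡ 0 (mod 53), so they are inverses. Their sum is the point at infinity.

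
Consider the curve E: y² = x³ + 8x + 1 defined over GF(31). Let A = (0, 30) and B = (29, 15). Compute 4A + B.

(11, 5)

First 4A:
Double-and-add on 4 = (100)₂. Start with A = (0, 30) for the leading 1-bit.
double: tangent at (0, 30): λ = (3·0² + 8)/(2·30) ≡ 8/29. 29⁻¹ ≡ 15 (mod 31), so λ ≡ 8·15 ≡ 27.
  x = λ² - 0 - 0 = 729 - 0 ≡ 16; y = λ·(0 - 16) - 30 ≡ 3. → (16, 3)
double: tangent at (16, 3): λ = (3·16² + 8)/(2·3) ≡ 1/6. 6⁻¹ ≡ 26 (mod 31), so λ ≡ 1·26 ≡ 26.
  x = λ² - 16 - 16 = 676 - 32 ≡ 24; y = λ·(16 - 24) - 3 ≡ 6. → (24, 6)
4A = (24, 6).
Finally 4A + B:
(24, 6) + (29, 15). λ = (15 - 6)/(29 - 24) ≡ 9/5 mod 31. 5⁻¹ ≡ 25 (mod 31) since 5·25 = 125 ≡ 1, so λ ≡ 8.
  x = λ² - 24 - 29 = 64 - 53 ≡ 11; y = λ·(24 - 11) - 6 ≡ 5. → (11, 5)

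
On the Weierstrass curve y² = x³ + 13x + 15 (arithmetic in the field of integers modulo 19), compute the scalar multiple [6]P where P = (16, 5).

Double-and-add on 6 = (110)₂. Start with P = (16, 5) for the leading 1-bit.
double: tangent at (16, 5): λ = (3·16² + 13)/(2·5) ≡ 2/10. 10⁻¹ ≡ 2 (mod 19) since 10·2 = 20 ≡ 1, so λ ≡ 2·2 ≡ 4.
  x = λ² - 16 - 16 = 16 - 32 ≡ 3; y = λ·(16 - 3) - 5 ≡ 9. → (3, 9)
add P: (3, 9) + (16, 5). λ = (5 - 9)/(16 - 3) ≡ 15/13 mod 19. 13⁻¹ ≡ 3 (mod 19) since 13·3 = 39 ≡ 1, so λ ≡ 7.
  x = λ² - 3 - 16 = 49 - 19 ≡ 11; y = λ·(3 - 11) - 9 ≡ 11. → (11, 11)
double: tangent at (11, 11): λ = (3·11² + 13)/(2·11) ≡ 15/3. 3⁻¹ ≡ 13 (mod 19), so λ ≡ 15·13 ≡ 5.
  x = λ² - 11 - 11 = 25 - 22 ≡ 3; y = λ·(11 - 3) - 11 ≡ 10. → (3, 10)

(3, 10)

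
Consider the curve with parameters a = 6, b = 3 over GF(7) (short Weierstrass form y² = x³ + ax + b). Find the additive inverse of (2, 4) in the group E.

-(2, 4) = (2, -4 mod 7) = (2, 3).

(2, 3)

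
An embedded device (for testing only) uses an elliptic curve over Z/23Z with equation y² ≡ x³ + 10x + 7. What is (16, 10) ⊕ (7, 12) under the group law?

(16, 10) + (7, 12). λ = (12 - 10)/(7 - 16) ≡ 2/14 mod 23. 14⁻¹ ≡ 5 (mod 23), so λ ≡ 10.
  x = λ² - 16 - 7 = 100 - 23 ≡ 8; y = λ·(16 - 8) - 10 ≡ 1. → (8, 1)

(8, 1)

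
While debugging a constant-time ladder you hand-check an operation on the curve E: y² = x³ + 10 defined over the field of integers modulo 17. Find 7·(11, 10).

(2, 1)

Write Q = (11, 10).
Repeated addition: build up to 7Q.
2Q: tangent at (11, 10): λ = (3·11² + 0)/(2·10) ≡ 6/3. 3⁻¹ ≡ 6 (mod 17), so λ ≡ 6·6 ≡ 2.
  x = λ² - 11 - 11 = 4 - 22 ≡ 16; y = λ·(11 - 16) - 10 ≡ 14. → (16, 14)
3Q: (16, 14) + (11, 10). λ = (10 - 14)/(11 - 16) ≡ 13/12 mod 17. 12⁻¹ ≡ 10 (mod 17) since 12·10 = 120 ≡ 1, so λ ≡ 11.
  x = λ² - 16 - 11 = 121 - 27 ≡ 9; y = λ·(16 - 9) - 14 ≡ 12. → (9, 12)
4Q: (9, 12) + (11, 10). λ = (10 - 12)/(11 - 9) ≡ 15/2 mod 17. 2⁻¹ ≡ 9 (mod 17) since 2·9 = 18 ≡ 1, so λ ≡ 16.
  x = λ² - 9 - 11 = 256 - 20 ≡ 15; y = λ·(9 - 15) - 12 ≡ 11. → (15, 11)
5Q: (15, 11) + (11, 10). λ = (10 - 11)/(11 - 15) ≡ 16/13 mod 17. 13⁻¹ ≡ 4 (mod 17) since 13·4 = 52 ≡ 1, so λ ≡ 13.
  x = λ² - 15 - 11 = 169 - 26 ≡ 7; y = λ·(15 - 7) - 11 ≡ 8. → (7, 8)
6Q: (7, 8) + (11, 10). λ = (10 - 8)/(11 - 7) ≡ 2/4 mod 17. 4⁻¹ ≡ 13 (mod 17), so λ ≡ 9.
  x = λ² - 7 - 11 = 81 - 18 ≡ 12; y = λ·(7 - 12) - 8 ≡ 15. → (12, 15)
7Q: (12, 15) + (11, 10). λ = (10 - 15)/(11 - 12) ≡ 12/16 mod 17. 16⁻¹ ≡ 16 (mod 17), so λ ≡ 5.
  x = λ² - 12 - 11 = 25 - 23 ≡ 2; y = λ·(12 - 2) - 15 ≡ 1. → (2, 1)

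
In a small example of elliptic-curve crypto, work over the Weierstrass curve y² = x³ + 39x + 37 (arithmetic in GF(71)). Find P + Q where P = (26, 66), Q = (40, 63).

(26, 66) + (40, 63). λ = (63 - 66)/(40 - 26) ≡ 68/14 mod 71. 14⁻¹ ≡ 66 (mod 71) since 14·66 = 924 ≡ 1, so λ ≡ 15.
  x = λ² - 26 - 40 = 225 - 66 ≡ 17; y = λ·(26 - 17) - 66 ≡ 69. → (17, 69)

(17, 69)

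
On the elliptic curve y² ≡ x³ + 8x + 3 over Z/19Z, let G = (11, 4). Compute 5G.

Repeated addition: build up to 5G.
2G: tangent at (11, 4): λ = (3·11² + 8)/(2·4) ≡ 10/8. 8⁻¹ ≡ 12 (mod 19) since 8·12 = 96 ≡ 1, so λ ≡ 10·12 ≡ 6.
  x = λ² - 11 - 11 = 36 - 22 ≡ 14; y = λ·(11 - 14) - 4 ≡ 16. → (14, 16)
3G: (14, 16) + (11, 4). λ = (4 - 16)/(11 - 14) ≡ 7/16 mod 19. 16⁻¹ ≡ 6 (mod 19), so λ ≡ 4.
  x = λ² - 14 - 11 = 16 - 25 ≡ 10; y = λ·(14 - 10) - 16 ≡ 0. → (10, 0)
4G: (10, 0) + (11, 4). λ = (4 - 0)/(11 - 10) ≡ 4/1 mod 19. 1⁻¹ ≡ 1 (mod 19), so λ ≡ 4.
  x = λ² - 10 - 11 = 16 - 21 ≡ 14; y = λ·(10 - 14) - 0 ≡ 3. → (14, 3)
5G: (14, 3) + (11, 4). λ = (4 - 3)/(11 - 14) ≡ 1/16 mod 19. 16⁻¹ ≡ 6 (mod 19), so λ ≡ 6.
  x = λ² - 14 - 11 = 36 - 25 ≡ 11; y = λ·(14 - 11) - 3 ≡ 15. → (11, 15)

(11, 15)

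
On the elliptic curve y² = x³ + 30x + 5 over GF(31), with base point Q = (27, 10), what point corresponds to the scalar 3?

Repeated addition: build up to 3Q.
2Q: tangent at (27, 10): λ = (3·27² + 30)/(2·10) ≡ 16/20. 20⁻¹ ≡ 14 (mod 31), so λ ≡ 16·14 ≡ 7.
  x = λ² - 27 - 27 = 49 - 54 ≡ 26; y = λ·(27 - 26) - 10 ≡ 28. → (26, 28)
3Q: (26, 28) + (27, 10). λ = (10 - 28)/(27 - 26) ≡ 13/1 mod 31. 1⁻¹ ≡ 1 (mod 31) since 1·1 = 1 ≡ 1, so λ ≡ 13.
  x = λ² - 26 - 27 = 169 - 53 ≡ 23; y = λ·(26 - 23) - 28 ≡ 11. → (23, 11)

(23, 11)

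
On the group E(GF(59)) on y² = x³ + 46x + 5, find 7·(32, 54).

Write P = (32, 54).
Repeated addition: build up to 7P.
2P: tangent at (32, 54): λ = (3·32² + 46)/(2·54) ≡ 50/49. 49⁻¹ ≡ 53 (mod 59), so λ ≡ 50·53 ≡ 54.
  x = λ² - 32 - 32 = 2916 - 64 ≡ 20; y = λ·(32 - 20) - 54 ≡ 4. → (20, 4)
3P: (20, 4) + (32, 54). λ = (54 - 4)/(32 - 20) ≡ 50/12 mod 59. 12⁻¹ ≡ 5 (mod 59) since 12·5 = 60 ≡ 1, so λ ≡ 14.
  x = λ² - 20 - 32 = 196 - 52 ≡ 26; y = λ·(20 - 26) - 4 ≡ 30. → (26, 30)
4P: (26, 30) + (32, 54). λ = (54 - 30)/(32 - 26) ≡ 24/6 mod 59. 6⁻¹ ≡ 10 (mod 59), so λ ≡ 4.
  x = λ² - 26 - 32 = 16 - 58 ≡ 17; y = λ·(26 - 17) - 30 ≡ 6. → (17, 6)
5P: (17, 6) + (32, 54). λ = (54 - 6)/(32 - 17) ≡ 48/15 mod 59. 15⁻¹ ≡ 4 (mod 59), so λ ≡ 15.
  x = λ² - 17 - 32 = 225 - 49 ≡ 58; y = λ·(17 - 58) - 6 ≡ 28. → (58, 28)
6P: (58, 28) + (32, 54). λ = (54 - 28)/(32 - 58) ≡ 26/33 mod 59. 33⁻¹ ≡ 34 (mod 59), so λ ≡ 58.
  x = λ² - 58 - 32 = 3364 - 90 ≡ 29; y = λ·(58 - 29) - 28 ≡ 2. → (29, 2)
7P: (29, 2) + (32, 54). λ = (54 - 2)/(32 - 29) ≡ 52/3 mod 59. 3⁻¹ ≡ 20 (mod 59) since 3·20 = 60 ≡ 1, so λ ≡ 37.
  x = λ² - 29 - 32 = 1369 - 61 ≡ 10; y = λ·(29 - 10) - 2 ≡ 52. → (10, 52)

(10, 52)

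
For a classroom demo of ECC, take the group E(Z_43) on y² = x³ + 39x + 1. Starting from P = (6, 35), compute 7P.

Double-and-add on 7 = (111)₂. Start with P = (6, 35) for the leading 1-bit.
double: tangent at (6, 35): λ = (3·6² + 39)/(2·35) ≡ 18/27. 27⁻¹ ≡ 8 (mod 43), so λ ≡ 18·8 ≡ 15.
  x = λ² - 6 - 6 = 225 - 12 ≡ 41; y = λ·(6 - 41) - 35 ≡ 42. → (41, 42)
add P: (41, 42) + (6, 35). λ = (35 - 42)/(6 - 41) ≡ 36/8 mod 43. 8⁻¹ ≡ 27 (mod 43) since 8·27 = 216 ≡ 1, so λ ≡ 26.
  x = λ² - 41 - 6 = 676 - 47 ≡ 27; y = λ·(41 - 27) - 42 ≡ 21. → (27, 21)
double: tangent at (27, 21): λ = (3·27² + 39)/(2·21) ≡ 33/42. 42⁻¹ ≡ 42 (mod 43), so λ ≡ 33·42 ≡ 10.
  x = λ² - 27 - 27 = 100 - 54 ≡ 3; y = λ·(27 - 3) - 21 ≡ 4. → (3, 4)
add P: (3, 4) + (6, 35). λ = (35 - 4)/(6 - 3) ≡ 31/3 mod 43. 3⁻¹ ≡ 29 (mod 43) since 3·29 = 87 ≡ 1, so λ ≡ 39.
  x = λ² - 3 - 6 = 1521 - 9 ≡ 7; y = λ·(3 - 7) - 4 ≡ 12. → (7, 12)

(7, 12)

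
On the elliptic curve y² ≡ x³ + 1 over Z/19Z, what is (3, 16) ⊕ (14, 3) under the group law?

(3, 16) + (14, 3). λ = (3 - 16)/(14 - 3) ≡ 6/11 mod 19. 11⁻¹ ≡ 7 (mod 19), so λ ≡ 4.
  x = λ² - 3 - 14 = 16 - 17 ≡ 18; y = λ·(3 - 18) - 16 ≡ 0. → (18, 0)

(18, 0)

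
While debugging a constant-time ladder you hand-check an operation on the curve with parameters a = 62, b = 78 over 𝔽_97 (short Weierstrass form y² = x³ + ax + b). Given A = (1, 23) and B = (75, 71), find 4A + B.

First 4A:
Double-and-add on 4 = (100)₂. Start with A = (1, 23) for the leading 1-bit.
double: tangent at (1, 23): λ = (3·1² + 62)/(2·23) ≡ 65/46. 46⁻¹ ≡ 19 (mod 97), so λ ≡ 65·19 ≡ 71.
  x = λ² - 1 - 1 = 5041 - 2 ≡ 92; y = λ·(1 - 92) - 23 ≡ 15. → (92, 15)
double: tangent at (92, 15): λ = (3·92² + 62)/(2·15) ≡ 40/30. 30⁻¹ ≡ 55 (mod 97), so λ ≡ 40·55 ≡ 66.
  x = λ² - 92 - 92 = 4356 - 184 ≡ 1; y = λ·(92 - 1) - 15 ≡ 74. → (1, 74)
4A = (1, 74).
Finally 4A + B:
(1, 74) + (75, 71). λ = (71 - 74)/(75 - 1) ≡ 94/74 mod 97. 74⁻¹ ≡ 59 (mod 97) since 74·59 = 4366 ≡ 1, so λ ≡ 17.
  x = λ² - 1 - 75 = 289 - 76 ≡ 19; y = λ·(1 - 19) - 74 ≡ 8. → (19, 8)

(19, 8)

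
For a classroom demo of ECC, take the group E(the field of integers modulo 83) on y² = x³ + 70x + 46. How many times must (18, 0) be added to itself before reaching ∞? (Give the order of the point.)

2

2P: (18, 0) + (18, 0): same x and y₁ ≡ -y₂, so the sum is ∞.
2P = ∞, so the order is 2.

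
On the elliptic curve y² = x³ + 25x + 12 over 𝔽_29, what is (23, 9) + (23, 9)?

tangent at (23, 9): λ = (3·23² + 25)/(2·9) ≡ 17/18. 18⁻¹ ≡ 21 (mod 29), so λ ≡ 17·21 ≡ 9.
  x = λ² - 23 - 23 = 81 - 46 ≡ 6; y = λ·(23 - 6) - 9 ≡ 28. → (6, 28)

(6, 28)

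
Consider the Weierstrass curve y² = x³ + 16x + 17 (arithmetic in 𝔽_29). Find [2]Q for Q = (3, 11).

tangent at (3, 11): λ = (3·3² + 16)/(2·11) ≡ 14/22. 22⁻¹ ≡ 4 (mod 29) since 22·4 = 88 ≡ 1, so λ ≡ 14·4 ≡ 27.
  x = λ² - 3 - 3 = 729 - 6 ≡ 27; y = λ·(3 - 27) - 11 ≡ 8. → (27, 8)

(27, 8)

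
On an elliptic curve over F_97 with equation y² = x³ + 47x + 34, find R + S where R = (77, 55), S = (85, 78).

(77, 55) + (85, 78). λ = (78 - 55)/(85 - 77) ≡ 23/8 mod 97. 8⁻¹ ≡ 85 (mod 97) since 8·85 = 680 ≡ 1, so λ ≡ 15.
  x = λ² - 77 - 85 = 225 - 162 ≡ 63; y = λ·(77 - 63) - 55 ≡ 58. → (63, 58)

(63, 58)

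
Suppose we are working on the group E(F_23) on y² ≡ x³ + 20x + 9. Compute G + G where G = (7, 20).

(10, 6)

tangent at (7, 20): λ = (3·7² + 20)/(2·20) ≡ 6/17. 17⁻¹ ≡ 19 (mod 23) since 17·19 = 323 ≡ 1, so λ ≡ 6·19 ≡ 22.
  x = λ² - 7 - 7 = 484 - 14 ≡ 10; y = λ·(7 - 10) - 20 ≡ 6. → (10, 6)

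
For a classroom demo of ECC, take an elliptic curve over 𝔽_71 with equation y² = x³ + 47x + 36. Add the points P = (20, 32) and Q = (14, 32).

(37, 39)

(20, 32) + (14, 32). λ = (32 - 32)/(14 - 20) ≡ 0/65 mod 71. 65⁻¹ ≡ 59 (mod 71), so λ ≡ 0.
  x = λ² - 20 - 14 = 0 - 34 ≡ 37; y = λ·(20 - 37) - 32 ≡ 39. → (37, 39)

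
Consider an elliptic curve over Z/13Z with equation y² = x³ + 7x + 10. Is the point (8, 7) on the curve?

y² = 7² ≡ 10; x³ + 7x + 10 = 578 ≡ 6 (mod 13). 10 ≠ 6.

no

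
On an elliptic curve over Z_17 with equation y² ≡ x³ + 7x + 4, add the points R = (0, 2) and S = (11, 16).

(0, 2) + (11, 16). λ = (16 - 2)/(11 - 0) ≡ 14/11 mod 17. 11⁻¹ ≡ 14 (mod 17) since 11·14 = 154 ≡ 1, so λ ≡ 9.
  x = λ² - 0 - 11 = 81 - 11 ≡ 2; y = λ·(0 - 2) - 2 ≡ 14. → (2, 14)

(2, 14)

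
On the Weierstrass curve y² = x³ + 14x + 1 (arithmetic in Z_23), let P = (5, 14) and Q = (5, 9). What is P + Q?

The two points share x = 5 and their y-coordinates satisfy 14 + 9 ≡ 0 (mod 23), so they are inverses. Their sum is 𝒪.

O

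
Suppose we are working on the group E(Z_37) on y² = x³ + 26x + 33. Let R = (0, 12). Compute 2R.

tangent at (0, 12): λ = (3·0² + 26)/(2·12) ≡ 26/24. 24⁻¹ ≡ 17 (mod 37), so λ ≡ 26·17 ≡ 35.
  x = λ² - 0 - 0 = 1225 - 0 ≡ 4; y = λ·(0 - 4) - 12 ≡ 33. → (4, 33)

(4, 33)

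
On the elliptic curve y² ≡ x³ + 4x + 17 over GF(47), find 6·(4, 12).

Write G = (4, 12).
Double-and-add on 6 = (110)₂. Start with G = (4, 12) for the leading 1-bit.
double: tangent at (4, 12): λ = (3·4² + 4)/(2·12) ≡ 5/24. 24⁻¹ ≡ 2 (mod 47) since 24·2 = 48 ≡ 1, so λ ≡ 5·2 ≡ 10.
  x = λ² - 4 - 4 = 100 - 8 ≡ 45; y = λ·(4 - 45) - 12 ≡ 1. → (45, 1)
add G: (45, 1) + (4, 12). λ = (12 - 1)/(4 - 45) ≡ 11/6 mod 47. 6⁻¹ ≡ 8 (mod 47), so λ ≡ 41.
  x = λ² - 45 - 4 = 1681 - 49 ≡ 34; y = λ·(45 - 34) - 1 ≡ 27. → (34, 27)
double: tangent at (34, 27): λ = (3·34² + 4)/(2·27) ≡ 41/7. 7⁻¹ ≡ 27 (mod 47) since 7·27 = 189 ≡ 1, so λ ≡ 41·27 ≡ 26.
  x = λ² - 34 - 34 = 676 - 68 ≡ 44; y = λ·(34 - 44) - 27 ≡ 42. → (44, 42)

(44, 42)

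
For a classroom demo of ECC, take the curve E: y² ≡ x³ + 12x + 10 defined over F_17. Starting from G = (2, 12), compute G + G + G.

(10, 12)

Repeated addition: build up to 3G.
2G: tangent at (2, 12): λ = (3·2² + 12)/(2·12) ≡ 7/7. 7⁻¹ ≡ 5 (mod 17), so λ ≡ 7·5 ≡ 1.
  x = λ² - 2 - 2 = 1 - 4 ≡ 14; y = λ·(2 - 14) - 12 ≡ 10. → (14, 10)
3G: (14, 10) + (2, 12). λ = (12 - 10)/(2 - 14) ≡ 2/5 mod 17. 5⁻¹ ≡ 7 (mod 17), so λ ≡ 14.
  x = λ² - 14 - 2 = 196 - 16 ≡ 10; y = λ·(14 - 10) - 10 ≡ 12. → (10, 12)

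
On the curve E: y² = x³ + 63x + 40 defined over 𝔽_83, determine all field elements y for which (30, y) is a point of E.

x³ + 63x + 40 = 28930 ≡ 46 (mod 83).
46 is a non-residue mod 83; no y exists.

none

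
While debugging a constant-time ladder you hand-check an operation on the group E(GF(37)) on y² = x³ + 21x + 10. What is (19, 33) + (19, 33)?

(25, 18)

tangent at (19, 33): λ = (3·19² + 21)/(2·33) ≡ 31/29. 29⁻¹ ≡ 23 (mod 37), so λ ≡ 31·23 ≡ 10.
  x = λ² - 19 - 19 = 100 - 38 ≡ 25; y = λ·(19 - 25) - 33 ≡ 18. → (25, 18)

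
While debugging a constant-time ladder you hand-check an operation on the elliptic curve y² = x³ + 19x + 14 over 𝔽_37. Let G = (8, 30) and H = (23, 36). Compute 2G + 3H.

(12, 34)

First 2G:
Repeated addition: build up to 2G.
2G: tangent at (8, 30): λ = (3·8² + 19)/(2·30) ≡ 26/23. 23⁻¹ ≡ 29 (mod 37) since 23·29 = 667 ≡ 1, so λ ≡ 26·29 ≡ 14.
  x = λ² - 8 - 8 = 196 - 16 ≡ 32; y = λ·(8 - 32) - 30 ≡ 4. → (32, 4)
2G = (32, 4).
Next 3H:
Repeated addition: build up to 3H.
2H: tangent at (23, 36): λ = (3·23² + 19)/(2·36) ≡ 15/35. 35⁻¹ ≡ 18 (mod 37), so λ ≡ 15·18 ≡ 11.
  x = λ² - 23 - 23 = 121 - 46 ≡ 1; y = λ·(23 - 1) - 36 ≡ 21. → (1, 21)
3H: (1, 21) + (23, 36). λ = (36 - 21)/(23 - 1) ≡ 15/22 mod 37. 22⁻¹ ≡ 32 (mod 37), so λ ≡ 36.
  x = λ² - 1 - 23 = 1296 - 24 ≡ 14; y = λ·(1 - 14) - 21 ≡ 29. → (14, 29)
3H = (14, 29).
Finally 2G + 3H:
(32, 4) + (14, 29). λ = (29 - 4)/(14 - 32) ≡ 25/19 mod 37. 19⁻¹ ≡ 2 (mod 37) since 19·2 = 38 ≡ 1, so λ ≡ 13.
  x = λ² - 32 - 14 = 169 - 46 ≡ 12; y = λ·(32 - 12) - 4 ≡ 34. → (12, 34)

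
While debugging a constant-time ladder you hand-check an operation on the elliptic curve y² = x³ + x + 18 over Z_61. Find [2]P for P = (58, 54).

(10, 33)

tangent at (58, 54): λ = (3·58² + 1)/(2·54) ≡ 28/47. 47⁻¹ ≡ 13 (mod 61) since 47·13 = 611 ≡ 1, so λ ≡ 28·13 ≡ 59.
  x = λ² - 58 - 58 = 3481 - 116 ≡ 10; y = λ·(58 - 10) - 54 ≡ 33. → (10, 33)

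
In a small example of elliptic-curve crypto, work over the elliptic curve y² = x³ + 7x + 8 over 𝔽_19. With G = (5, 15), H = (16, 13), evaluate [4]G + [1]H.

First 4G:
Double-and-add on 4 = (100)₂. Start with G = (5, 15) for the leading 1-bit.
double: tangent at (5, 15): λ = (3·5² + 7)/(2·15) ≡ 6/11. 11⁻¹ ≡ 7 (mod 19), so λ ≡ 6·7 ≡ 4.
  x = λ² - 5 - 5 = 16 - 10 ≡ 6; y = λ·(5 - 6) - 15 ≡ 0. → (6, 0)
double: (6, 0) + (6, 0): same x and y₁ ≡ -y₂, so the sum is the point at infinity.
4G = the point at infinity.
Finally 4G + H:
the point at infinity + (16, 13) = (16, 13) (identity).

(16, 13)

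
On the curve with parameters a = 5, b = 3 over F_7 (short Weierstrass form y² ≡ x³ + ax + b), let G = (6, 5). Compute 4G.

Double-and-add on 4 = (100)₂. Start with G = (6, 5) for the leading 1-bit.
double: tangent at (6, 5): λ = (3·6² + 5)/(2·5) ≡ 1/3. 3⁻¹ ≡ 5 (mod 7), so λ ≡ 1·5 ≡ 5.
  x = λ² - 6 - 6 = 25 - 12 ≡ 6; y = λ·(6 - 6) - 5 ≡ 2. → (6, 2)
double: tangent at (6, 2): λ = (3·6² + 5)/(2·2) ≡ 1/4. 4⁻¹ ≡ 2 (mod 7) since 4·2 = 8 ≡ 1, so λ ≡ 1·2 ≡ 2.
  x = λ² - 6 - 6 = 4 - 12 ≡ 6; y = λ·(6 - 6) - 2 ≡ 5. → (6, 5)

(6, 5)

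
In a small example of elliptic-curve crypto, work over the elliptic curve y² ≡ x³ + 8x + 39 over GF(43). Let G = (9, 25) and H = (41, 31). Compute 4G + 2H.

(30, 24)

First 4G:
Repeated addition: build up to 4G.
2G: tangent at (9, 25): λ = (3·9² + 8)/(2·25) ≡ 36/7. 7⁻¹ ≡ 37 (mod 43), so λ ≡ 36·37 ≡ 42.
  x = λ² - 9 - 9 = 1764 - 18 ≡ 26; y = λ·(9 - 26) - 25 ≡ 35. → (26, 35)
3G: (26, 35) + (9, 25). λ = (25 - 35)/(9 - 26) ≡ 33/26 mod 43. 26⁻¹ ≡ 5 (mod 43), so λ ≡ 36.
  x = λ² - 26 - 9 = 1296 - 35 ≡ 14; y = λ·(26 - 14) - 35 ≡ 10. → (14, 10)
4G: (14, 10) + (9, 25). λ = (25 - 10)/(9 - 14) ≡ 15/38 mod 43. 38⁻¹ ≡ 17 (mod 43), so λ ≡ 40.
  x = λ² - 14 - 9 = 1600 - 23 ≡ 29; y = λ·(14 - 29) - 10 ≡ 35. → (29, 35)
4G = (29, 35).
Next 2H:
Repeated addition: build up to 2H.
2H: tangent at (41, 31): λ = (3·41² + 8)/(2·31) ≡ 20/19. 19⁻¹ ≡ 34 (mod 43) since 19·34 = 646 ≡ 1, so λ ≡ 20·34 ≡ 35.
  x = λ² - 41 - 41 = 1225 - 82 ≡ 25; y = λ·(41 - 25) - 31 ≡ 13. → (25, 13)
2H = (25, 13).
Finally 4G + 2H:
(29, 35) + (25, 13). λ = (13 - 35)/(25 - 29) ≡ 21/39 mod 43. 39⁻¹ ≡ 32 (mod 43), so λ ≡ 27.
  x = λ² - 29 - 25 = 729 - 54 ≡ 30; y = λ·(29 - 30) - 35 ≡ 24. → (30, 24)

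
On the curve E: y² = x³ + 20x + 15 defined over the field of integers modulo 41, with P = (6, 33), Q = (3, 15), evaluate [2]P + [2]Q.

First 2P:
Repeated addition: build up to 2P.
2P: tangent at (6, 33): λ = (3·6² + 20)/(2·33) ≡ 5/25. 25⁻¹ ≡ 23 (mod 41), so λ ≡ 5·23 ≡ 33.
  x = λ² - 6 - 6 = 1089 - 12 ≡ 11; y = λ·(6 - 11) - 33 ≡ 7. → (11, 7)
2P = (11, 7).
Next 2Q:
Repeated addition: build up to 2Q.
2Q: tangent at (3, 15): λ = (3·3² + 20)/(2·15) ≡ 6/30. 30⁻¹ ≡ 26 (mod 41), so λ ≡ 6·26 ≡ 33.
  x = λ² - 3 - 3 = 1089 - 6 ≡ 17; y = λ·(3 - 17) - 15 ≡ 15. → (17, 15)
2Q = (17, 15).
Finally 2P + 2Q:
(11, 7) + (17, 15). λ = (15 - 7)/(17 - 11) ≡ 8/6 mod 41. 6⁻¹ ≡ 7 (mod 41), so λ ≡ 15.
  x = λ² - 11 - 17 = 225 - 28 ≡ 33; y = λ·(11 - 33) - 7 ≡ 32. → (33, 32)

(33, 32)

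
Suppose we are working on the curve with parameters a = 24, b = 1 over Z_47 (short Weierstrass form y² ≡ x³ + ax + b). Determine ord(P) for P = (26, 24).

9

2P: tangent at (26, 24): λ = (3·26² + 24)/(2·24) ≡ 31/1. 1⁻¹ ≡ 1 (mod 47) since 1·1 = 1 ≡ 1, so λ ≡ 31·1 ≡ 31.
  x = λ² - 26 - 26 = 961 - 52 ≡ 16; y = λ·(26 - 16) - 24 ≡ 4. → (16, 4)
3P: (16, 4) + (26, 24). λ = (24 - 4)/(26 - 16) ≡ 20/10 mod 47. 10⁻¹ ≡ 33 (mod 47) since 10·33 = 330 ≡ 1, so λ ≡ 2.
  x = λ² - 16 - 26 = 4 - 42 ≡ 9; y = λ·(16 - 9) - 4 ≡ 10. → (9, 10)
4P: (9, 10) + (26, 24). λ = (24 - 10)/(26 - 9) ≡ 14/17 mod 47. 17⁻¹ ≡ 36 (mod 47), so λ ≡ 34.
  x = λ² - 9 - 26 = 1156 - 35 ≡ 40; y = λ·(9 - 40) - 10 ≡ 17. → (40, 17)
5P: (40, 17) + (26, 24). λ = (24 - 17)/(26 - 40) ≡ 7/33 mod 47. 33⁻¹ ≡ 10 (mod 47) since 33·10 = 330 ≡ 1, so λ ≡ 23.
  x = λ² - 40 - 26 = 529 - 66 ≡ 40; y = λ·(40 - 40) - 17 ≡ 30. → (40, 30)
6P: (40, 30) + (26, 24). λ = (24 - 30)/(26 - 40) ≡ 41/33 mod 47. 33⁻¹ ≡ 10 (mod 47), so λ ≡ 34.
  x = λ² - 40 - 26 = 1156 - 66 ≡ 9; y = λ·(40 - 9) - 30 ≡ 37. → (9, 37)
7P: (9, 37) + (26, 24). λ = (24 - 37)/(26 - 9) ≡ 34/17 mod 47. 17⁻¹ ≡ 36 (mod 47) since 17·36 = 612 ≡ 1, so λ ≡ 2.
  x = λ² - 9 - 26 = 4 - 35 ≡ 16; y = λ·(9 - 16) - 37 ≡ 43. → (16, 43)
8P: (16, 43) + (26, 24). λ = (24 - 43)/(26 - 16) ≡ 28/10 mod 47. 10⁻¹ ≡ 33 (mod 47) since 10·33 = 330 ≡ 1, so λ ≡ 31.
  x = λ² - 16 - 26 = 961 - 42 ≡ 26; y = λ·(16 - 26) - 43 ≡ 23. → (26, 23)
9P: (26, 23) + (26, 24): same x and y₁ ≡ -y₂, so the sum is ∞.
9P = ∞, so the order is 9.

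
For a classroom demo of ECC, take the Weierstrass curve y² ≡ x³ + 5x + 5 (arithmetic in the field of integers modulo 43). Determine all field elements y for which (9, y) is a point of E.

none

x³ + 5x + 5 = 779 ≡ 5 (mod 43).
5 is a non-residue mod 43; no y exists.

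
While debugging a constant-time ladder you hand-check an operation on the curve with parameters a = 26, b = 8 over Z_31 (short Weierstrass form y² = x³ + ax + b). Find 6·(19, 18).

(26, 1)

Write P = (19, 18).
Repeated addition: build up to 6P.
2P: tangent at (19, 18): λ = (3·19² + 26)/(2·18) ≡ 24/5. 5⁻¹ ≡ 25 (mod 31), so λ ≡ 24·25 ≡ 11.
  x = λ² - 19 - 19 = 121 - 38 ≡ 21; y = λ·(19 - 21) - 18 ≡ 22. → (21, 22)
3P: (21, 22) + (19, 18). λ = (18 - 22)/(19 - 21) ≡ 27/29 mod 31. 29⁻¹ ≡ 15 (mod 31) since 29·15 = 435 ≡ 1, so λ ≡ 2.
  x = λ² - 21 - 19 = 4 - 40 ≡ 26; y = λ·(21 - 26) - 22 ≡ 30. → (26, 30)
4P: (26, 30) + (19, 18). λ = (18 - 30)/(19 - 26) ≡ 19/24 mod 31. 24⁻¹ ≡ 22 (mod 31), so λ ≡ 15.
  x = λ² - 26 - 19 = 225 - 45 ≡ 25; y = λ·(26 - 25) - 30 ≡ 16. → (25, 16)
5P: (25, 16) + (19, 18). λ = (18 - 16)/(19 - 25) ≡ 2/25 mod 31. 25⁻¹ ≡ 5 (mod 31) since 25·5 = 125 ≡ 1, so λ ≡ 10.
  x = λ² - 25 - 19 = 100 - 44 ≡ 25; y = λ·(25 - 25) - 16 ≡ 15. → (25, 15)
6P: (25, 15) + (19, 18). λ = (18 - 15)/(19 - 25) ≡ 3/25 mod 31. 25⁻¹ ≡ 5 (mod 31), so λ ≡ 15.
  x = λ² - 25 - 19 = 225 - 44 ≡ 26; y = λ·(25 - 26) - 15 ≡ 1. → (26, 1)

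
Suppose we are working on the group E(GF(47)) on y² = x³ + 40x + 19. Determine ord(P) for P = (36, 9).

3

2P: tangent at (36, 9): λ = (3·36² + 40)/(2·9) ≡ 27/18. 18⁻¹ ≡ 34 (mod 47), so λ ≡ 27·34 ≡ 25.
  x = λ² - 36 - 36 = 625 - 72 ≡ 36; y = λ·(36 - 36) - 9 ≡ 38. → (36, 38)
3P: (36, 38) + (36, 9): same x and y₁ ≡ -y₂, so the sum is O.
3P = O, so the order is 3.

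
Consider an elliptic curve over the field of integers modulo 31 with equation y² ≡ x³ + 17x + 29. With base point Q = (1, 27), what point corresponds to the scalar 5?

Double-and-add on 5 = (101)₂. Start with Q = (1, 27) for the leading 1-bit.
double: tangent at (1, 27): λ = (3·1² + 17)/(2·27) ≡ 20/23. 23⁻¹ ≡ 27 (mod 31), so λ ≡ 20·27 ≡ 13.
  x = λ² - 1 - 1 = 169 - 2 ≡ 12; y = λ·(1 - 12) - 27 ≡ 16. → (12, 16)
double: tangent at (12, 16): λ = (3·12² + 17)/(2·16) ≡ 15/1. 1⁻¹ ≡ 1 (mod 31), so λ ≡ 15·1 ≡ 15.
  x = λ² - 12 - 12 = 225 - 24 ≡ 15; y = λ·(12 - 15) - 16 ≡ 1. → (15, 1)
add Q: (15, 1) + (1, 27). λ = (27 - 1)/(1 - 15) ≡ 26/17 mod 31. 17⁻¹ ≡ 11 (mod 31) since 17·11 = 187 ≡ 1, so λ ≡ 7.
  x = λ² - 15 - 1 = 49 - 16 ≡ 2; y = λ·(15 - 2) - 1 ≡ 28. → (2, 28)

(2, 28)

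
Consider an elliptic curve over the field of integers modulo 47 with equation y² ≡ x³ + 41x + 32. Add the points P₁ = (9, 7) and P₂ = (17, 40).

(9, 7) + (17, 40). λ = (40 - 7)/(17 - 9) ≡ 33/8 mod 47. 8⁻¹ ≡ 6 (mod 47) since 8·6 = 48 ≡ 1, so λ ≡ 10.
  x = λ² - 9 - 17 = 100 - 26 ≡ 27; y = λ·(9 - 27) - 7 ≡ 1. → (27, 1)

(27, 1)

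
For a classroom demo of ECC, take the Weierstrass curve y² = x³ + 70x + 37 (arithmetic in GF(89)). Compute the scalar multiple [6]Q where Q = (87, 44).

Double-and-add on 6 = (110)₂. Start with Q = (87, 44) for the leading 1-bit.
double: tangent at (87, 44): λ = (3·87² + 70)/(2·44) ≡ 82/88. 88⁻¹ ≡ 88 (mod 89), so λ ≡ 82·88 ≡ 7.
  x = λ² - 87 - 87 = 49 - 174 ≡ 53; y = λ·(87 - 53) - 44 ≡ 16. → (53, 16)
add Q: (53, 16) + (87, 44). λ = (44 - 16)/(87 - 53) ≡ 28/34 mod 89. 34⁻¹ ≡ 55 (mod 89), so λ ≡ 27.
  x = λ² - 53 - 87 = 729 - 140 ≡ 55; y = λ·(53 - 55) - 16 ≡ 19. → (55, 19)
double: tangent at (55, 19): λ = (3·55² + 70)/(2·19) ≡ 67/38. 38⁻¹ ≡ 82 (mod 89) since 38·82 = 3116 ≡ 1, so λ ≡ 67·82 ≡ 65.
  x = λ² - 55 - 55 = 4225 - 110 ≡ 21; y = λ·(55 - 21) - 19 ≡ 55. → (21, 55)

(21, 55)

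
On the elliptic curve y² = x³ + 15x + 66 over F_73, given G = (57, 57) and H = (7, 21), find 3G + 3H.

(9, 45)

First 3G:
Repeated addition: build up to 3G.
2G: tangent at (57, 57): λ = (3·57² + 15)/(2·57) ≡ 53/41. 41⁻¹ ≡ 57 (mod 73), so λ ≡ 53·57 ≡ 28.
  x = λ² - 57 - 57 = 784 - 114 ≡ 13; y = λ·(57 - 13) - 57 ≡ 7. → (13, 7)
3G: (13, 7) + (57, 57). λ = (57 - 7)/(57 - 13) ≡ 50/44 mod 73. 44⁻¹ ≡ 5 (mod 73) since 44·5 = 220 ≡ 1, so λ ≡ 31.
  x = λ² - 13 - 57 = 961 - 70 ≡ 15; y = λ·(13 - 15) - 7 ≡ 4. → (15, 4)
3G = (15, 4).
Next 3H:
Repeated addition: build up to 3H.
2H: tangent at (7, 21): λ = (3·7² + 15)/(2·21) ≡ 16/42. 42⁻¹ ≡ 40 (mod 73) since 42·40 = 1680 ≡ 1, so λ ≡ 16·40 ≡ 56.
  x = λ² - 7 - 7 = 3136 - 14 ≡ 56; y = λ·(7 - 56) - 21 ≡ 9. → (56, 9)
3H: (56, 9) + (7, 21). λ = (21 - 9)/(7 - 56) ≡ 12/24 mod 73. 24⁻¹ ≡ 70 (mod 73), so λ ≡ 37.
  x = λ² - 56 - 7 = 1369 - 63 ≡ 65; y = λ·(56 - 65) - 9 ≡ 23. → (65, 23)
3H = (65, 23).
Finally 3G + 3H:
(15, 4) + (65, 23). λ = (23 - 4)/(65 - 15) ≡ 19/50 mod 73. 50⁻¹ ≡ 19 (mod 73) since 50·19 = 950 ≡ 1, so λ ≡ 69.
  x = λ² - 15 - 65 = 4761 - 80 ≡ 9; y = λ·(15 - 9) - 4 ≡ 45. → (9, 45)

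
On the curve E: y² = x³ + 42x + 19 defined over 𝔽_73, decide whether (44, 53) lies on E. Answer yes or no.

yes

y² = 53² ≡ 35; x³ + 42x + 19 = 87051 ≡ 35 (mod 73). 35 = 35.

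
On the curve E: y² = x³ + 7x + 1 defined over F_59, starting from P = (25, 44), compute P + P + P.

Repeated addition: build up to 3P.
2P: tangent at (25, 44): λ = (3·25² + 7)/(2·44) ≡ 53/29. 29⁻¹ ≡ 57 (mod 59), so λ ≡ 53·57 ≡ 12.
  x = λ² - 25 - 25 = 144 - 50 ≡ 35; y = λ·(25 - 35) - 44 ≡ 13. → (35, 13)
3P: (35, 13) + (25, 44). λ = (44 - 13)/(25 - 35) ≡ 31/49 mod 59. 49⁻¹ ≡ 53 (mod 59), so λ ≡ 50.
  x = λ² - 35 - 25 = 2500 - 60 ≡ 21; y = λ·(35 - 21) - 13 ≡ 38. → (21, 38)

(21, 38)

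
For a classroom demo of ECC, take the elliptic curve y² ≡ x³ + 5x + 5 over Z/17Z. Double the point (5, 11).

tangent at (5, 11): λ = (3·5² + 5)/(2·11) ≡ 12/5. 5⁻¹ ≡ 7 (mod 17), so λ ≡ 12·7 ≡ 16.
  x = λ² - 5 - 5 = 256 - 10 ≡ 8; y = λ·(5 - 8) - 11 ≡ 9. → (8, 9)

(8, 9)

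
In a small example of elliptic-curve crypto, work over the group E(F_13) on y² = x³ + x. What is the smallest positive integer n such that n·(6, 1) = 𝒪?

10

2P: tangent at (6, 1): λ = (3·6² + 1)/(2·1) ≡ 5/2. 2⁻¹ ≡ 7 (mod 13), so λ ≡ 5·7 ≡ 9.
  x = λ² - 6 - 6 = 81 - 12 ≡ 4; y = λ·(6 - 4) - 1 ≡ 4. → (4, 4)
3P: (4, 4) + (6, 1). λ = (1 - 4)/(6 - 4) ≡ 10/2 mod 13. 2⁻¹ ≡ 7 (mod 13) since 2·7 = 14 ≡ 1, so λ ≡ 5.
  x = λ² - 4 - 6 = 25 - 10 ≡ 2; y = λ·(4 - 2) - 4 ≡ 6. → (2, 6)
4P: (2, 6) + (6, 1). λ = (1 - 6)/(6 - 2) ≡ 8/4 mod 13. 4⁻¹ ≡ 10 (mod 13) since 4·10 = 40 ≡ 1, so λ ≡ 2.
  x = λ² - 2 - 6 = 4 - 8 ≡ 9; y = λ·(2 - 9) - 6 ≡ 6. → (9, 6)
5P: (9, 6) + (6, 1). λ = (1 - 6)/(6 - 9) ≡ 8/10 mod 13. 10⁻¹ ≡ 4 (mod 13) since 10·4 = 40 ≡ 1, so λ ≡ 6.
  x = λ² - 9 - 6 = 36 - 15 ≡ 8; y = λ·(9 - 8) - 6 ≡ 0. → (8, 0)
6P: (8, 0) + (6, 1). λ = (1 - 0)/(6 - 8) ≡ 1/11 mod 13. 11⁻¹ ≡ 6 (mod 13) since 11·6 = 66 ≡ 1, so λ ≡ 6.
  x = λ² - 8 - 6 = 36 - 14 ≡ 9; y = λ·(8 - 9) - 0 ≡ 7. → (9, 7)
7P: (9, 7) + (6, 1). λ = (1 - 7)/(6 - 9) ≡ 7/10 mod 13. 10⁻¹ ≡ 4 (mod 13) since 10·4 = 40 ≡ 1, so λ ≡ 2.
  x = λ² - 9 - 6 = 4 - 15 ≡ 2; y = λ·(9 - 2) - 7 ≡ 7. → (2, 7)
8P: (2, 7) + (6, 1). λ = (1 - 7)/(6 - 2) ≡ 7/4 mod 13. 4⁻¹ ≡ 10 (mod 13) since 4·10 = 40 ≡ 1, so λ ≡ 5.
  x = λ² - 2 - 6 = 25 - 8 ≡ 4; y = λ·(2 - 4) - 7 ≡ 9. → (4, 9)
9P: (4, 9) + (6, 1). λ = (1 - 9)/(6 - 4) ≡ 5/2 mod 13. 2⁻¹ ≡ 7 (mod 13), so λ ≡ 9.
  x = λ² - 4 - 6 = 81 - 10 ≡ 6; y = λ·(4 - 6) - 9 ≡ 12. → (6, 12)
10P: (6, 12) + (6, 1): same x and y₁ ≡ -y₂, so the sum is 𝒪.
10P = 𝒪, so the order is 10.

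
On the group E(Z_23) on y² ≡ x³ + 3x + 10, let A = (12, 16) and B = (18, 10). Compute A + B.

(12, 16) + (18, 10). λ = (10 - 16)/(18 - 12) ≡ 17/6 mod 23. 6⁻¹ ≡ 4 (mod 23), so λ ≡ 22.
  x = λ² - 12 - 18 = 484 - 30 ≡ 17; y = λ·(12 - 17) - 16 ≡ 12. → (17, 12)

(17, 12)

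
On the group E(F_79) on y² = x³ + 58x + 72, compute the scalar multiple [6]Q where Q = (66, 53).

Double-and-add on 6 = (110)₂. Start with Q = (66, 53) for the leading 1-bit.
double: tangent at (66, 53): λ = (3·66² + 58)/(2·53) ≡ 12/27. 27⁻¹ ≡ 41 (mod 79), so λ ≡ 12·41 ≡ 18.
  x = λ² - 66 - 66 = 324 - 132 ≡ 34; y = λ·(66 - 34) - 53 ≡ 49. → (34, 49)
add Q: (34, 49) + (66, 53). λ = (53 - 49)/(66 - 34) ≡ 4/32 mod 79. 32⁻¹ ≡ 42 (mod 79), so λ ≡ 10.
  x = λ² - 34 - 66 = 100 - 100 ≡ 0; y = λ·(34 - 0) - 49 ≡ 54. → (0, 54)
double: tangent at (0, 54): λ = (3·0² + 58)/(2·54) ≡ 58/29. 29⁻¹ ≡ 30 (mod 79), so λ ≡ 58·30 ≡ 2.
  x = λ² - 0 - 0 = 4 - 0 ≡ 4; y = λ·(0 - 4) - 54 ≡ 17. → (4, 17)

(4, 17)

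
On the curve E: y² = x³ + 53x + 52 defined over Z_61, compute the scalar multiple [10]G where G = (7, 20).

O

Repeated addition: build up to 10G.
2G: tangent at (7, 20): λ = (3·7² + 53)/(2·20) ≡ 17/40. 40⁻¹ ≡ 29 (mod 61), so λ ≡ 17·29 ≡ 5.
  x = λ² - 7 - 7 = 25 - 14 ≡ 11; y = λ·(7 - 11) - 20 ≡ 21. → (11, 21)
3G: (11, 21) + (7, 20). λ = (20 - 21)/(7 - 11) ≡ 60/57 mod 61. 57⁻¹ ≡ 15 (mod 61), so λ ≡ 46.
  x = λ² - 11 - 7 = 2116 - 18 ≡ 24; y = λ·(11 - 24) - 21 ≡ 52. → (24, 52)
4G: (24, 52) + (7, 20). λ = (20 - 52)/(7 - 24) ≡ 29/44 mod 61. 44⁻¹ ≡ 43 (mod 61) since 44·43 = 1892 ≡ 1, so λ ≡ 27.
  x = λ² - 24 - 7 = 729 - 31 ≡ 27; y = λ·(24 - 27) - 52 ≡ 50. → (27, 50)
5G: (27, 50) + (7, 20). λ = (20 - 50)/(7 - 27) ≡ 31/41 mod 61. 41⁻¹ ≡ 3 (mod 61), so λ ≡ 32.
  x = λ² - 27 - 7 = 1024 - 34 ≡ 14; y = λ·(27 - 14) - 50 ≡ 0. → (14, 0)
6G: (14, 0) + (7, 20). λ = (20 - 0)/(7 - 14) ≡ 20/54 mod 61. 54⁻¹ ≡ 26 (mod 61), so λ ≡ 32.
  x = λ² - 14 - 7 = 1024 - 21 ≡ 27; y = λ·(14 - 27) - 0 ≡ 11. → (27, 11)
7G: (27, 11) + (7, 20). λ = (20 - 11)/(7 - 27) ≡ 9/41 mod 61. 41⁻¹ ≡ 3 (mod 61), so λ ≡ 27.
  x = λ² - 27 - 7 = 729 - 34 ≡ 24; y = λ·(27 - 24) - 11 ≡ 9. → (24, 9)
8G: (24, 9) + (7, 20). λ = (20 - 9)/(7 - 24) ≡ 11/44 mod 61. 44⁻¹ ≡ 43 (mod 61) since 44·43 = 1892 ≡ 1, so λ ≡ 46.
  x = λ² - 24 - 7 = 2116 - 31 ≡ 11; y = λ·(24 - 11) - 9 ≡ 40. → (11, 40)
9G: (11, 40) + (7, 20). λ = (20 - 40)/(7 - 11) ≡ 41/57 mod 61. 57⁻¹ ≡ 15 (mod 61), so λ ≡ 5.
  x = λ² - 11 - 7 = 25 - 18 ≡ 7; y = λ·(11 - 7) - 40 ≡ 41. → (7, 41)
10G: (7, 41) + (7, 20): same x and y₁ ≡ -y₂, so the sum is the point at infinity.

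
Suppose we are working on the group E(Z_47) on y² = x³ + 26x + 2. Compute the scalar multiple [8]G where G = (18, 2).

(41, 10)

Repeated addition: build up to 8G.
2G: tangent at (18, 2): λ = (3·18² + 26)/(2·2) ≡ 11/4. 4⁻¹ ≡ 12 (mod 47), so λ ≡ 11·12 ≡ 38.
  x = λ² - 18 - 18 = 1444 - 36 ≡ 45; y = λ·(18 - 45) - 2 ≡ 6. → (45, 6)
3G: (45, 6) + (18, 2). λ = (2 - 6)/(18 - 45) ≡ 43/20 mod 47. 20⁻¹ ≡ 40 (mod 47), so λ ≡ 28.
  x = λ² - 45 - 18 = 784 - 63 ≡ 16; y = λ·(45 - 16) - 6 ≡ 7. → (16, 7)
4G: (16, 7) + (18, 2). λ = (2 - 7)/(18 - 16) ≡ 42/2 mod 47. 2⁻¹ ≡ 24 (mod 47), so λ ≡ 21.
  x = λ² - 16 - 18 = 441 - 34 ≡ 31; y = λ·(16 - 31) - 7 ≡ 7. → (31, 7)
5G: (31, 7) + (18, 2). λ = (2 - 7)/(18 - 31) ≡ 42/34 mod 47. 34⁻¹ ≡ 18 (mod 47), so λ ≡ 4.
  x = λ² - 31 - 18 = 16 - 49 ≡ 14; y = λ·(31 - 14) - 7 ≡ 14. → (14, 14)
6G: (14, 14) + (18, 2). λ = (2 - 14)/(18 - 14) ≡ 35/4 mod 47. 4⁻¹ ≡ 12 (mod 47), so λ ≡ 44.
  x = λ² - 14 - 18 = 1936 - 32 ≡ 24; y = λ·(14 - 24) - 14 ≡ 16. → (24, 16)
7G: (24, 16) + (18, 2). λ = (2 - 16)/(18 - 24) ≡ 33/41 mod 47. 41⁻¹ ≡ 39 (mod 47) since 41·39 = 1599 ≡ 1, so λ ≡ 18.
  x = λ² - 24 - 18 = 324 - 42 ≡ 0; y = λ·(24 - 0) - 16 ≡ 40. → (0, 40)
8G: (0, 40) + (18, 2). λ = (2 - 40)/(18 - 0) ≡ 9/18 mod 47. 18⁻¹ ≡ 34 (mod 47), so λ ≡ 24.
  x = λ² - 0 - 18 = 576 - 18 ≡ 41; y = λ·(0 - 41) - 40 ≡ 10. → (41, 10)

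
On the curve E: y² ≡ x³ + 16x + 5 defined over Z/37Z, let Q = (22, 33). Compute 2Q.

(23, 21)

tangent at (22, 33): λ = (3·22² + 16)/(2·33) ≡ 25/29. 29⁻¹ ≡ 23 (mod 37), so λ ≡ 25·23 ≡ 20.
  x = λ² - 22 - 22 = 400 - 44 ≡ 23; y = λ·(22 - 23) - 33 ≡ 21. → (23, 21)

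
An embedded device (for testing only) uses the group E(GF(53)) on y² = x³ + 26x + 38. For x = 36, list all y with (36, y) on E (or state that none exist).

x³ + 26x + 38 = 47630 ≡ 36 (mod 53).
Square roots of 36 mod 53: 6 and 47 (since 6² = 36 ≡ 36).

6, 47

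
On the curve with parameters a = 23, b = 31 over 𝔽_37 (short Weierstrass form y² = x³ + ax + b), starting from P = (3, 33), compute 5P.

Repeated addition: build up to 5P.
2P: tangent at (3, 33): λ = (3·3² + 23)/(2·33) ≡ 13/29. 29⁻¹ ≡ 23 (mod 37) since 29·23 = 667 ≡ 1, so λ ≡ 13·23 ≡ 3.
  x = λ² - 3 - 3 = 9 - 6 ≡ 3; y = λ·(3 - 3) - 33 ≡ 4. → (3, 4)
3P: (3, 4) + (3, 33): same x and y₁ ≡ -y₂, so the sum is ∞.
4P: ∞ + (3, 33) = (3, 33) (identity).
5P: tangent at (3, 33): λ = (3·3² + 23)/(2·33) ≡ 13/29. 29⁻¹ ≡ 23 (mod 37) since 29·23 = 667 ≡ 1, so λ ≡ 13·23 ≡ 3.
  x = λ² - 3 - 3 = 9 - 6 ≡ 3; y = λ·(3 - 3) - 33 ≡ 4. → (3, 4)

(3, 4)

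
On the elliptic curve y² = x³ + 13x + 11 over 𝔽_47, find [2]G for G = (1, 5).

tangent at (1, 5): λ = (3·1² + 13)/(2·5) ≡ 16/10. 10⁻¹ ≡ 33 (mod 47) since 10·33 = 330 ≡ 1, so λ ≡ 16·33 ≡ 11.
  x = λ² - 1 - 1 = 121 - 2 ≡ 25; y = λ·(1 - 25) - 5 ≡ 13. → (25, 13)

(25, 13)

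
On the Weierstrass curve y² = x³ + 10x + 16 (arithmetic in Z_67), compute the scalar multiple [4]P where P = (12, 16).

Double-and-add on 4 = (100)₂. Start with P = (12, 16) for the leading 1-bit.
double: tangent at (12, 16): λ = (3·12² + 10)/(2·16) ≡ 40/32. 32⁻¹ ≡ 44 (mod 67), so λ ≡ 40·44 ≡ 18.
  x = λ² - 12 - 12 = 324 - 24 ≡ 32; y = λ·(12 - 32) - 16 ≡ 26. → (32, 26)
double: tangent at (32, 26): λ = (3·32² + 10)/(2·26) ≡ 0/52. 52⁻¹ ≡ 58 (mod 67) since 52·58 = 3016 ≡ 1, so λ ≡ 0·58 ≡ 0.
  x = λ² - 32 - 32 = 0 - 64 ≡ 3; y = λ·(32 - 3) - 26 ≡ 41. → (3, 41)

(3, 41)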